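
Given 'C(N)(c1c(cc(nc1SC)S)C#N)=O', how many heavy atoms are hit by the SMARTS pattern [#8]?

1

Check the 14 heavy atoms by environment: 1× n (aromatic) → no; 5× c (aromatic) → no; 2× S → no; 3× C → no; 1× O → match; 2× N → no.
That gives 1 matching atom.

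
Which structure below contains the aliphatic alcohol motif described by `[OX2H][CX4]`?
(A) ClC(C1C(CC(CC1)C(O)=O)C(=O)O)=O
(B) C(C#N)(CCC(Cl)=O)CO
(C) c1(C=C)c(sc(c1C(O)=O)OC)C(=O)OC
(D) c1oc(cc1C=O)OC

B

[OX2H][CX4] describes a hydroxyl oxygen bound to an sp3 (X4) carbon (an aliphatic alcohol).
(A) has a carboxylic acid group (-C(=O)OH) but the -OH is on a CX3 carbonyl carbon, not a CX4 carbon.
(B) contains a hydroxyl group (-OH), which satisfies every atom and bond constraint.
(C) has a methoxy ether (-OCH3) but the oxygen has H0 (ether), not H1.
(D) has a methoxy ether (-OCH3) but the oxygen has H0 (ether), not H1.
So the answer is (B).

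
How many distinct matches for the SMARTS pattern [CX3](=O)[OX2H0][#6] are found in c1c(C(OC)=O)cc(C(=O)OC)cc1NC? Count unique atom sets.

2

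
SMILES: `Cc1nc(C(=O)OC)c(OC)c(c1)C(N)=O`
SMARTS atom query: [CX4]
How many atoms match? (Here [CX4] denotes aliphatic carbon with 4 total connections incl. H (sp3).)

3

Check the 16 heavy atoms by environment: 1× n (aromatic, X2) → no; 5× c (aromatic, X3) → no; 2× C (X3) → no; 2× O (X1) → no; 2× O (X2) → no; 3× C (X4) → match; 1× N (X3) → no.
That gives 3 matching atoms.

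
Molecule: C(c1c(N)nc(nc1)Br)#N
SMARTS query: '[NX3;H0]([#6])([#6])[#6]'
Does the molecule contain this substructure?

No

The pattern [NX3;H0]([#6])([#6])[#6] describes a trivalent nitrogen with no H, bonded to three carbons — a tertiary amine.
The closest candidate here is a primary amino group (-NH2), but the nitrogen has H2, not H0 with three carbons. No other fragment satisfies the full query, so there is no match.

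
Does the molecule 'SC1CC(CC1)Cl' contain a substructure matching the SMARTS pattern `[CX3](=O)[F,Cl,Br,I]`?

No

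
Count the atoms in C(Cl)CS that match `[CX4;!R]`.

2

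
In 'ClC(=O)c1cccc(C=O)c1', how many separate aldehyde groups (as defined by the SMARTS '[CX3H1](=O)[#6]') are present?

1

[CX3H1](=O)[#6] is the SMARTS for an aldehyde: an sp2 carbon with one H, double-bonded to O and single-bonded to carbon.
Exactly one fragment in the molecule meets all constraints, giving 1 match.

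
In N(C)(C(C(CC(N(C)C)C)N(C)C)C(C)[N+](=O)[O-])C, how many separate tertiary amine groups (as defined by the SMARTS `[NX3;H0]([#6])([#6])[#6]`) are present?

3

[NX3;H0]([#6])([#6])[#6] is the SMARTS for a tertiary amine: a trivalent nitrogen with no H, bonded to three carbons.
The molecule carries 3 separate instances of a dimethylamino group (-N(CH3)2) meeting every constraint; each maps to a distinct set of atoms, giving 3 matches.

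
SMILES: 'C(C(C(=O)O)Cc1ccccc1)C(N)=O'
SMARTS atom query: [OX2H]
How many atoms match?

1

The query [OX2H] means: aliphatic oxygen with two connections, one of which is H — an -OH oxygen.
Check the 15 heavy atoms by environment: 2× C (H2, X4) → no; 1× C (H1, X4) → no; 2× C (H0, X3) → no; 2× O (H0, X1) → no; 1× N (H2, X3) → no; 1× O (H1, X2) → match; 1× c (aromatic, H0, X3) → no; 5× c (aromatic, H1, X3) → no.
That gives 1 matching atom.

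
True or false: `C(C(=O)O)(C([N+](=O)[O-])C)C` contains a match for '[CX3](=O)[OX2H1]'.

True

The pattern [CX3](=O)[OX2H1] describes an sp2 carbon double-bonded to O and single-bonded to an -OH oxygen — a carboxylic acid.
The molecule carries a carboxylic acid group (-C(=O)OH), whose atoms satisfy every constraint of the query, so the pattern matches.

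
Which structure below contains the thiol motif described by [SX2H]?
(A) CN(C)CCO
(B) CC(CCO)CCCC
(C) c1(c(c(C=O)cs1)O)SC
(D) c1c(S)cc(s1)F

D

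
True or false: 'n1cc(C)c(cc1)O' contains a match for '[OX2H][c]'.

The pattern [OX2H][c] describes a hydroxyl oxygen attached to an aromatic carbon — a phenol.
The molecule carries a hydroxyl group (-OH), whose atoms satisfy every constraint of the query, so the pattern matches.

True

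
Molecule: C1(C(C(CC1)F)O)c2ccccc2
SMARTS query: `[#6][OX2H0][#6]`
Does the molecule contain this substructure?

No

The pattern [#6][OX2H0][#6] describes an aliphatic oxygen bridging two carbons with no H on the oxygen — an ether.
The closest candidate here is a hydroxyl group (-OH), but the oxygen has H1, not H0 bridging two carbons. No other fragment satisfies the full query, so there is no match.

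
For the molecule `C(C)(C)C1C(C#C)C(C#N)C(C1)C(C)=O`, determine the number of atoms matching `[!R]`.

The query [!R] means: !R matches any atom not in a ring.
Check the 15 heavy atoms by environment: 5× C (in 5-ring) → no; 8× C (acyclic) → match; 1× O (acyclic) → match; 1× N (acyclic) → match.
Summing the matching environments: 8 + 1 + 1 = 10 matching atoms.

10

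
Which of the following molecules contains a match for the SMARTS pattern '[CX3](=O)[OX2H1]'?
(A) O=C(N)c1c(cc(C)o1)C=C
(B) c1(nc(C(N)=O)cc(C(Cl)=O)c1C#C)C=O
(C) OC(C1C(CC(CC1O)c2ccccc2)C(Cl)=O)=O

[CX3](=O)[OX2H1] describes an sp2 carbon double-bonded to O and single-bonded to an -OH oxygen (a carboxylic acid).
(A) has a primary amide (-C(=O)NH2) but the carbonyl is bonded to N, not to an -OH oxygen.
(B) has an aldehyde (-CHO) but there is no singly-bonded oxygen on the carbonyl carbon.
(C) contains a carboxylic acid group (-C(=O)OH), which satisfies every atom and bond constraint.
So the answer is (C).

C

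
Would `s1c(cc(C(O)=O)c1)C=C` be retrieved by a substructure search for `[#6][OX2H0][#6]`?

The pattern [#6][OX2H0][#6] describes an aliphatic oxygen bridging two carbons with no H on the oxygen — an ether.
The closest candidate here is a carboxylic acid group (-C(=O)OH), but the -OH oxygen has H1; the =O is OX1, not OX2. No other fragment satisfies the full query, so there is no match.

No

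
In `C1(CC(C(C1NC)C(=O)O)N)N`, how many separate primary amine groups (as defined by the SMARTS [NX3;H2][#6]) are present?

[NX3;H2][#6] is the SMARTS for a primary amine: a trivalent nitrogen with two H attached to carbon.
The molecule carries 2 separate instances of a primary amino group (-NH2) meeting every constraint; each maps to a distinct set of atoms, giving 2 matches.

2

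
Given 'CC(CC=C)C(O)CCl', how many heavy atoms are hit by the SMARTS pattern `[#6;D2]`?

3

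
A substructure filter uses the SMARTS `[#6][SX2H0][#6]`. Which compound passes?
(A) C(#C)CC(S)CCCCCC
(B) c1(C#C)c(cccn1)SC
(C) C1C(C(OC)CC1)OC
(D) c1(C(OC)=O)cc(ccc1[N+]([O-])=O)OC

B

[#6][SX2H0][#6] describes an aliphatic sulfur bridging two carbons with no H on the sulfur (a thioether).
(A) has a thiol (-SH) but the sulfur has H1, not H0 bridging two carbons.
(B) contains a methylthio ether (-SCH3), which satisfies every atom and bond constraint.
(C) has a methoxy ether (-OCH3) but the bridging atom is O, not S.
(D) has a methoxy ether (-OCH3) but the bridging atom is O, not S.
So the answer is (B).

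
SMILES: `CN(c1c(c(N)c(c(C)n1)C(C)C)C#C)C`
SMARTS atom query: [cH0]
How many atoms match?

The query [cH0] means: aromatic carbon with no attached hydrogen (substituted or ring-fusion).
Check the 16 heavy atoms by environment: 1× n (aromatic, H0) → no; 5× c (aromatic, H0) → match; 1× N (H2) → no; 1× N (H0) → no; 5× C (H3) → no; 1× C (H0) → no; 2× C (H1) → no.
That gives 5 matching atoms.

5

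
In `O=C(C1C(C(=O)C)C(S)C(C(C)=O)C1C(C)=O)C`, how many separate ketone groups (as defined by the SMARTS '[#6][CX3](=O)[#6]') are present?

4

[#6][CX3](=O)[#6] is the SMARTS for a ketone: a carbonyl carbon (no H) flanked by two carbons.
The molecule carries 4 separate instances of an acetyl/ketone group (-C(=O)CH3) meeting every constraint; each maps to a distinct set of atoms, giving 4 matches.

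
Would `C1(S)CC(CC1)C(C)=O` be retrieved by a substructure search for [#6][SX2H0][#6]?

No

The pattern [#6][SX2H0][#6] describes an aliphatic sulfur bridging two carbons with no H on the sulfur — a thioether.
The closest candidate here is a thiol (-SH), but the sulfur has H1, not H0 bridging two carbons. No other fragment satisfies the full query, so there is no match.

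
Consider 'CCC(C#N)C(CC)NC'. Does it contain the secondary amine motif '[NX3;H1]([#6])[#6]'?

Yes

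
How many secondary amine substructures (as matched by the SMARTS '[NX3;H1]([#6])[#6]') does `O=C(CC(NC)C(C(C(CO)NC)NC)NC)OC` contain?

[NX3;H1]([#6])[#6] is the SMARTS for a secondary amine: a trivalent nitrogen with one H, bonded to two carbons.
The molecule carries 4 separate instances of an N-methylamino group (-NHCH3) meeting every constraint; each maps to a distinct set of atoms, giving 4 matches.

4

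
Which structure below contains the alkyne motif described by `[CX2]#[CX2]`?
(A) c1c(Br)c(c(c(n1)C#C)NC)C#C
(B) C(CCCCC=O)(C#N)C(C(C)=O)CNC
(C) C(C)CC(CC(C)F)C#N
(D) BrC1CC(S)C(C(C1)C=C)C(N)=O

A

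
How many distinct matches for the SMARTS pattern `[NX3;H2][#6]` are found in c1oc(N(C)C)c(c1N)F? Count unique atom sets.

1

[NX3;H2][#6] is the SMARTS for a primary amine: a trivalent nitrogen with two H attached to carbon.
Exactly one fragment in the molecule meets all constraints, giving 1 match.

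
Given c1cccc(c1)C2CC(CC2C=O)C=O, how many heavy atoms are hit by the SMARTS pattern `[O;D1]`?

The query [O;D1] means: aliphatic oxygen bonded to exactly one heavy atom.
Check the 15 heavy atoms by environment: 3× C (D3) → no; 4× C (D2) → no; 1× c (aromatic, D3) → no; 5× c (aromatic, D2) → no; 2× O (D1) → match.
That gives 2 matching atoms.

2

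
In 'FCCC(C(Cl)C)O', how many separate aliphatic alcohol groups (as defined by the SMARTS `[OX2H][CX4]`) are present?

1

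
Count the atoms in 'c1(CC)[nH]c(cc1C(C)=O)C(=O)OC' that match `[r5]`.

The query [r5] means: r5 matches atoms in a five-membered ring.
Check the 14 heavy atoms by environment: 1× n (aromatic, in 5-ring) → match; 4× c (aromatic, in 5-ring) → match; 6× C (acyclic) → no; 3× O (acyclic) → no.
Summing the matching environments: 1 + 4 = 5 matching atoms.

5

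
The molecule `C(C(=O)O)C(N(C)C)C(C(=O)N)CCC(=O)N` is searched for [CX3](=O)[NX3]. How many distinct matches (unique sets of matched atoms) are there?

2

[CX3](=O)[NX3] is the SMARTS for an amide: a carbonyl carbon bonded to a trivalent nitrogen.
The molecule carries 2 separate instances of a primary amide (-C(=O)NH2) meeting every constraint; each maps to a distinct set of atoms, giving 2 matches.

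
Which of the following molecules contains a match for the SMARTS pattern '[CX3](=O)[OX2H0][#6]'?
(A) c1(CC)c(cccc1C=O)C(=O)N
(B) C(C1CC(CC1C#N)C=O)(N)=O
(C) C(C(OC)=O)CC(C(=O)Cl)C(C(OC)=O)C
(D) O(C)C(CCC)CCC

C

[CX3](=O)[OX2H0][#6] describes a carbonyl carbon bonded to an oxygen that is itself bonded to carbon (no H on that O) (an ester).
(A) has a primary amide (-C(=O)NH2) but the carbonyl is bonded to N, not to an O-C linkage.
(B) has a primary amide (-C(=O)NH2) but the carbonyl is bonded to N, not to an O-C linkage.
(C) contains a methyl-ester group (-C(=O)OCH3), which satisfies every atom and bond constraint.
(D) has a methoxy ether (-OCH3) but the ether oxygen is not adjacent to a C=O carbon.
So the answer is (C).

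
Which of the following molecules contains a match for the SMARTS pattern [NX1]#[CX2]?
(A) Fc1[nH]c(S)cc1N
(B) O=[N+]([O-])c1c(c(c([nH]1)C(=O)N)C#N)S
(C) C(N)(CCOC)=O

B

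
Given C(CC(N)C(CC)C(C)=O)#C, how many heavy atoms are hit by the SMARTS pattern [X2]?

2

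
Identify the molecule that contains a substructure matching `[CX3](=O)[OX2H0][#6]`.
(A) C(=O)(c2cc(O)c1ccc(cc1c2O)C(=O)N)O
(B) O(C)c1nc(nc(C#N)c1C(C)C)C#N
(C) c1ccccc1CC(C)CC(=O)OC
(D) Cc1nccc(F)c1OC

C

[CX3](=O)[OX2H0][#6] describes a carbonyl carbon bonded to an oxygen that is itself bonded to carbon (no H on that O) (an ester).
(A) has a primary amide (-C(=O)NH2) but the carbonyl is bonded to N, not to an O-C linkage.
(B) has a methoxy ether (-OCH3) but the ether oxygen is not adjacent to a C=O carbon.
(C) contains a methyl-ester group (-C(=O)OCH3), which satisfies every atom and bond constraint.
(D) has a methoxy ether (-OCH3) but the ether oxygen is not adjacent to a C=O carbon.
So the answer is (C).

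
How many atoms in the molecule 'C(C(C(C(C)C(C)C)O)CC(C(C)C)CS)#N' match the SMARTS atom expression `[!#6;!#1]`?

The query [!#6;!#1] means: not carbon and not hydrogen — any heteroatom.
Check the 17 heavy atoms by environment: 14× C → no; 1× S → match; 1× O → match; 1× N → match.
Summing the matching environments: 1 + 1 + 1 = 3 matching atoms.

3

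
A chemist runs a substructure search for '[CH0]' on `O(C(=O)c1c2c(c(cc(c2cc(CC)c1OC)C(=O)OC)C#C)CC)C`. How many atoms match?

The query [CH0] means: aliphatic carbon with no attached hydrogen.
Check the 26 heavy atoms by environment: 8× c (aromatic, H0) → no; 2× c (aromatic, H1) → no; 3× C (H0) → match; 5× O (H0) → no; 5× C (H3) → no; 2× C (H2) → no; 1× C (H1) → no.
That gives 3 matching atoms.

3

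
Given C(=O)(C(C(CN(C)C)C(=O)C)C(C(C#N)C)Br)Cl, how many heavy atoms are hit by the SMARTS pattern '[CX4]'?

9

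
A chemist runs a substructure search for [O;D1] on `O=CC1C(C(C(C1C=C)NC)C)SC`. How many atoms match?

The query [O;D1] means: aliphatic oxygen bonded to exactly one heavy atom.
Check the 14 heavy atoms by environment: 5× C (D3) → no; 4× C (D1) → no; 2× C (D2) → no; 1× O (D1) → match; 1× N (D2) → no; 1× S (D2) → no.
That gives 1 matching atom.

1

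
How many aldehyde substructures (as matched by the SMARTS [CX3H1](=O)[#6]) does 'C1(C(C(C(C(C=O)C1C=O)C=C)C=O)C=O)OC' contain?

4

[CX3H1](=O)[#6] is the SMARTS for an aldehyde: an sp2 carbon with one H, double-bonded to O and single-bonded to carbon.
The molecule carries 4 separate instances of an aldehyde (-CHO) meeting every constraint; each maps to a distinct set of atoms, giving 4 matches.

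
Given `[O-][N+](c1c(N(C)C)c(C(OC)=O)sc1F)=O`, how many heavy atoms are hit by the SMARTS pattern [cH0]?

4

Check the 16 heavy atoms by environment: 1× s (aromatic, H0) → no; 4× c (aromatic, H0) → match; 1× C (H0) → no; 3× O (H0) → no; 3× C (H3) → no; 1× F (H0) → no; 1× N (H0) → no; 1× N (charge +1, H0) → no; 1× O (charge -1, H0) → no.
That gives 4 matching atoms.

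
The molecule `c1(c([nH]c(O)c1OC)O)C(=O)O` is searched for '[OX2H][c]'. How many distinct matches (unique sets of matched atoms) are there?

[OX2H][c] is the SMARTS for a phenol: a hydroxyl oxygen attached to an aromatic carbon.
The molecule carries 2 separate instances of a hydroxyl group (-OH) meeting every constraint; each maps to a distinct set of atoms, giving 2 matches.

2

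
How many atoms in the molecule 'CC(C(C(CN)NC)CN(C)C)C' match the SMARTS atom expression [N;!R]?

3

The query [N;!R] means: aliphatic nitrogen not in a ring.
Check the 13 heavy atoms by environment: 10× C (acyclic) → no; 3× N (acyclic) → match.
That gives 3 matching atoms.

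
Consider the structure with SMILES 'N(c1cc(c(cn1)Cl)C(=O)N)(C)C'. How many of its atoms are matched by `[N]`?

The query [N] means: uppercase N matches aliphatic (non-aromatic) nitrogen only.
Check the 13 heavy atoms by environment: 1× n (aromatic) → no; 5× c (aromatic) → no; 2× N → match; 3× C → no; 1× O → no; 1× Cl → no.
That gives 2 matching atoms.

2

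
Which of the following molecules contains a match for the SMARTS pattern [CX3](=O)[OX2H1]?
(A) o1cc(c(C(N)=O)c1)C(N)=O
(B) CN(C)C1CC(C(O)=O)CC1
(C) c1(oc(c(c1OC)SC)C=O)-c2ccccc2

[CX3](=O)[OX2H1] describes an sp2 carbon double-bonded to O and single-bonded to an -OH oxygen (a carboxylic acid).
(A) has a primary amide (-C(=O)NH2) but the carbonyl is bonded to N, not to an -OH oxygen.
(B) contains a carboxylic acid group (-C(=O)OH), which satisfies every atom and bond constraint.
(C) has an aldehyde (-CHO) but there is no singly-bonded oxygen on the carbonyl carbon.
So the answer is (B).

B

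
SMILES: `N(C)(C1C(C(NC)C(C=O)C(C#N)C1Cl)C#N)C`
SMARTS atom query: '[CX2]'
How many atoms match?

2

The query [CX2] means: C with X2: aliphatic carbon with exactly 2 total connections.
Check the 18 heavy atoms by environment: 9× C (X4) → no; 2× N (X3) → no; 1× Cl (X1) → no; 1× C (X3) → no; 1× O (X1) → no; 2× C (X2) → match; 2× N (X1) → no.
That gives 2 matching atoms.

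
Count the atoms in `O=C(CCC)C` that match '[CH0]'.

1

Check the 6 heavy atoms by environment: 2× C (H2) → no; 2× C (H3) → no; 1× C (H0) → match; 1× O (H0) → no.
That gives 1 matching atom.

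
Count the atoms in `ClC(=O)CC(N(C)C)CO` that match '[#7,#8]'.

The query [#7,#8] means: nitrogen or oxygen (comma = OR).
Check the 10 heavy atoms by environment: 6× C → no; 2× O → match; 1× N → match; 1× Cl → no.
Summing the matching environments: 2 + 1 = 3 matching atoms.

3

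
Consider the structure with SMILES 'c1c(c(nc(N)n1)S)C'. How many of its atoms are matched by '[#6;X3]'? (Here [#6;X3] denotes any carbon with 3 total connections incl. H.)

4

The query [#6;X3] means: any carbon (aromatic or not) with three total connections.
Check the 9 heavy atoms by environment: 2× n (aromatic, X2) → no; 4× c (aromatic, X3) → match; 1× N (X3) → no; 1× C (X4) → no; 1× S (X2) → no.
That gives 4 matching atoms.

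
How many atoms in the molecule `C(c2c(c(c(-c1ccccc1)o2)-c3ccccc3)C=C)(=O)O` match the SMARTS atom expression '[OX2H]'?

1

The query [OX2H] means: aliphatic oxygen with two connections, one of which is H — an -OH oxygen.
Check the 22 heavy atoms by environment: 1× o (aromatic, H0, X2) → no; 6× c (aromatic, H0, X3) → no; 10× c (aromatic, H1, X3) → no; 1× C (H1, X3) → no; 1× C (H2, X3) → no; 1× C (H0, X3) → no; 1× O (H0, X1) → no; 1× O (H1, X2) → match.
That gives 1 matching atom.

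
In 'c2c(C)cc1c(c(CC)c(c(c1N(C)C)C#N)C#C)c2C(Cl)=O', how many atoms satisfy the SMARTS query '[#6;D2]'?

The query [#6;D2] means: any carbon bonded to exactly two heavy atoms.
Check the 23 heavy atoms by environment: 8× c (aromatic, D3) → no; 2× c (aromatic, D2) → match; 3× C (D2) → match; 5× C (D1) → no; 1× N (D1) → no; 1× N (D3) → no; 1× C (D3) → no; 1× O (D1) → no; 1× Cl (D1) → no.
Summing the matching environments: 2 + 3 = 5 matching atoms.

5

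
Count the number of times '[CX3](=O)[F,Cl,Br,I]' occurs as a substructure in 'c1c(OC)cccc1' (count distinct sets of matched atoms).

[CX3](=O)[F,Cl,Br,I] is the SMARTS for an acyl halide: a carbonyl carbon bonded to a halogen.
No fragment in the molecule satisfies every constraint, giving 0 matches.

0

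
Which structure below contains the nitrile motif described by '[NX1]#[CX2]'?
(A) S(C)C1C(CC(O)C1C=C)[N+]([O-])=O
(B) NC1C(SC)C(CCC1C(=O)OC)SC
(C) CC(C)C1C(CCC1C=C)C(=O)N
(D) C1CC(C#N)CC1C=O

D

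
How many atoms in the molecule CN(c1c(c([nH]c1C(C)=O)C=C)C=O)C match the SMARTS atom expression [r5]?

5

The query [r5] means: r5 matches atoms in a five-membered ring.
Check the 15 heavy atoms by environment: 1× n (aromatic, in 5-ring) → match; 4× c (aromatic, in 5-ring) → match; 7× C (acyclic) → no; 2× O (acyclic) → no; 1× N (acyclic) → no.
Summing the matching environments: 1 + 4 = 5 matching atoms.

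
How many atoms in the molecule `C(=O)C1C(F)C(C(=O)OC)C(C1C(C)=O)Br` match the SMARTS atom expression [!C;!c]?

6

The query [!C;!c] means: neither aliphatic nor aromatic carbon — same as [!#6].
Check the 16 heavy atoms by environment: 10× C → no; 4× O → match; 1× F → match; 1× Br → match.
Summing the matching environments: 4 + 1 + 1 = 6 matching atoms.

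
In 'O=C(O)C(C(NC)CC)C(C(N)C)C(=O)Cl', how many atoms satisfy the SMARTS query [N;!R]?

2

The query [N;!R] means: aliphatic nitrogen not in a ring.
Check the 16 heavy atoms by environment: 10× C (acyclic) → no; 3× O (acyclic) → no; 2× N (acyclic) → match; 1× Cl (acyclic) → no.
That gives 2 matching atoms.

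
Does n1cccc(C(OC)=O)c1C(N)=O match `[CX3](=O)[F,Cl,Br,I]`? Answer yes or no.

The pattern [CX3](=O)[F,Cl,Br,I] describes a carbonyl carbon bonded to a halogen — an acyl halide.
The closest candidate here is a methyl-ester group (-C(=O)OCH3), but the carbonyl is bonded to -O-C, not to a halogen. No other fragment satisfies the full query, so there is no match.

No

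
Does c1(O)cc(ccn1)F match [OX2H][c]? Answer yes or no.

The pattern [OX2H][c] describes a hydroxyl oxygen attached to an aromatic carbon — a phenol.
The molecule carries a hydroxyl group (-OH), whose atoms satisfy every constraint of the query, so the pattern matches.

Yes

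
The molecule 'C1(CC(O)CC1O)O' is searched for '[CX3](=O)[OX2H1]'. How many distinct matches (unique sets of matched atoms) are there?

0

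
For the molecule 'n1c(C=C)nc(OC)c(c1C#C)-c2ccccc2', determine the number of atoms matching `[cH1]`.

5

The query [cH1] means: aromatic carbon bearing exactly one hydrogen.
Check the 18 heavy atoms by environment: 2× n (aromatic, H0) → no; 5× c (aromatic, H0) → no; 2× C (H1) → no; 1× C (H2) → no; 1× O (H0) → no; 1× C (H3) → no; 1× C (H0) → no; 5× c (aromatic, H1) → match.
That gives 5 matching atoms.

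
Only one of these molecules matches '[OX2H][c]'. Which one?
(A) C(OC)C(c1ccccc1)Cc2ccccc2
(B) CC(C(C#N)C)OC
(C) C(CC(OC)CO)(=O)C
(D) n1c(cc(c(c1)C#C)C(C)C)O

[OX2H][c] describes a hydroxyl oxygen attached to an aromatic carbon (a phenol).
(A) has a methoxy ether (-OCH3) but the oxygen has H0, not H1.
(B) has a methoxy ether (-OCH3) but the oxygen has H0, not H1.
(C) has a hydroxyl group (-OH) but the -OH is on an aliphatic carbon, not an aromatic c.
(D) contains a hydroxyl group (-OH), which satisfies every atom and bond constraint.
So the answer is (D).

D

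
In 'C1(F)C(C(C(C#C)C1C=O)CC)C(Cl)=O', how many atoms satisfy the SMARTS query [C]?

The query [C] means: uppercase C matches aliphatic (non-aromatic) carbon only.
Check the 15 heavy atoms by environment: 11× C → match; 2× O → no; 1× F → no; 1× Cl → no.
That gives 11 matching atoms.

11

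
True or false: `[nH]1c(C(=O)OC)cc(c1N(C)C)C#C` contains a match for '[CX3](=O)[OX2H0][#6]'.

The pattern [CX3](=O)[OX2H0][#6] describes a carbonyl carbon bonded to an oxygen that is itself bonded to carbon (no H on that O) — an ester.
The molecule carries a methyl-ester group (-C(=O)OCH3), whose atoms satisfy every constraint of the query, so the pattern matches.

True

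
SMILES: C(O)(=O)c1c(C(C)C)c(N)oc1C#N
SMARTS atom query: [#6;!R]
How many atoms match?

The query [#6;!R] means: carbon not in any ring.
Check the 14 heavy atoms by environment: 1× o (aromatic, in 5-ring) → no; 4× c (aromatic, in 5-ring) → no; 5× C (acyclic) → match; 2× N (acyclic) → no; 2× O (acyclic) → no.
That gives 5 matching atoms.

5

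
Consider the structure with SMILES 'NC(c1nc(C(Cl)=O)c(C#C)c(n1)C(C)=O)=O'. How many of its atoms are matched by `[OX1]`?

3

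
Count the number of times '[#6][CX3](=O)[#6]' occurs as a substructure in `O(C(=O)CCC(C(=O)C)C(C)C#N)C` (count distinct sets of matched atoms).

1

[#6][CX3](=O)[#6] is the SMARTS for a ketone: a carbonyl carbon (no H) flanked by two carbons.
Exactly one fragment in the molecule meets all constraints, giving 1 match.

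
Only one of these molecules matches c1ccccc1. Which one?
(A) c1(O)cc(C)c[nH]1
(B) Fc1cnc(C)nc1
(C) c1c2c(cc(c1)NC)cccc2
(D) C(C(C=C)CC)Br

C

c1ccccc1 describes six aromatic carbons in a ring (a benzene ring).
(A) has a methyl group (-CH3) but no six-membered all-carbon aromatic ring is present.
(B) has a methyl group (-CH3) but no six-membered all-carbon aromatic ring is present.
(C) contains the required atom environment, so the pattern matches.
(D) has a methyl group (-CH3) but no six-membered all-carbon aromatic ring is present.
So the answer is (C).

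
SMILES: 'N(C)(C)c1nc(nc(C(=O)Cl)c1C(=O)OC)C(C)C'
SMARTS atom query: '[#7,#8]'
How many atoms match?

6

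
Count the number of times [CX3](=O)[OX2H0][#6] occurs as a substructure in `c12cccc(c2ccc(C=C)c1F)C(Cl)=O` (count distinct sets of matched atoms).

[CX3](=O)[OX2H0][#6] is the SMARTS for an ester: a carbonyl carbon bonded to an oxygen that is itself bonded to carbon (no H on that O).
No fragment in the molecule satisfies every constraint, giving 0 matches.

0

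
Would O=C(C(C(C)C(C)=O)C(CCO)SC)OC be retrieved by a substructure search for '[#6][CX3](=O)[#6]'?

The pattern [#6][CX3](=O)[#6] describes a carbonyl carbon (no H) flanked by two carbons — a ketone.
The molecule carries an acetyl/ketone group (-C(=O)CH3), whose atoms satisfy every constraint of the query, so the pattern matches.

Yes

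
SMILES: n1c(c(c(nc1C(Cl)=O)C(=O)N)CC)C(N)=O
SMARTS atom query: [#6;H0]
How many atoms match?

Check the 17 heavy atoms by environment: 2× n (aromatic, H0) → no; 4× c (aromatic, H0) → match; 3× C (H0) → match; 3× O (H0) → no; 2× N (H2) → no; 1× C (H2) → no; 1× C (H3) → no; 1× Cl (H0) → no.
Summing the matching environments: 4 + 3 = 7 matching atoms.

7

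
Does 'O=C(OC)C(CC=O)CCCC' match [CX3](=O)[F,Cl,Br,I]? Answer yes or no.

No

The pattern [CX3](=O)[F,Cl,Br,I] describes a carbonyl carbon bonded to a halogen — an acyl halide.
The closest candidate here is a methyl-ester group (-C(=O)OCH3), but the carbonyl is bonded to -O-C, not to a halogen. No other fragment satisfies the full query, so there is no match.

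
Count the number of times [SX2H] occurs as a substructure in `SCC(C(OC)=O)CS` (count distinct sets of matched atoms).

2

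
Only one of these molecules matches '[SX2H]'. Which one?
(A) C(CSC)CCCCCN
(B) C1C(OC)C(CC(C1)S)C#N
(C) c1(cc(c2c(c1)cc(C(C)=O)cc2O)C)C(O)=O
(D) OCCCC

B

[SX2H] describes an aliphatic sulfur with two connections, one being H (a thiol).
(A) has a methylthio ether (-SCH3) but the sulfur has H0 (bonded to two carbons), not H1.
(B) contains a thiol (-SH), which satisfies every atom and bond constraint.
(C) has a hydroxyl group (-OH) but it is an -OH, not an -SH.
(D) has a hydroxyl group (-OH) but it is an -OH, not an -SH.
So the answer is (B).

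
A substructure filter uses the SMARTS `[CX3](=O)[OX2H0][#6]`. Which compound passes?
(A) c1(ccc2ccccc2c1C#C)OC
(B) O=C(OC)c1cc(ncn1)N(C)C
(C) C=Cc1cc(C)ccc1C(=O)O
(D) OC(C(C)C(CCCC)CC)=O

[CX3](=O)[OX2H0][#6] describes a carbonyl carbon bonded to an oxygen that is itself bonded to carbon (no H on that O) (an ester).
(A) has a methoxy ether (-OCH3) but the ether oxygen is not adjacent to a C=O carbon.
(B) contains a methyl-ester group (-C(=O)OCH3), which satisfies every atom and bond constraint.
(C) has a carboxylic acid group (-C(=O)OH) but the singly-bonded O carries H (OX2H1, not H0).
(D) has a carboxylic acid group (-C(=O)OH) but the singly-bonded O carries H (OX2H1, not H0).
So the answer is (B).

B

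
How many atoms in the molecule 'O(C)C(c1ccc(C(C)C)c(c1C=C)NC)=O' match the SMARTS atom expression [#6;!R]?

8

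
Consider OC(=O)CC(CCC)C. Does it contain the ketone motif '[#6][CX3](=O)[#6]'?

No

The pattern [#6][CX3](=O)[#6] describes a carbonyl carbon (no H) flanked by two carbons — a ketone.
The closest candidate here is a carboxylic acid group (-C(=O)OH), but one neighbour of the carbonyl carbon is O, not C. No other fragment satisfies the full query, so there is no match.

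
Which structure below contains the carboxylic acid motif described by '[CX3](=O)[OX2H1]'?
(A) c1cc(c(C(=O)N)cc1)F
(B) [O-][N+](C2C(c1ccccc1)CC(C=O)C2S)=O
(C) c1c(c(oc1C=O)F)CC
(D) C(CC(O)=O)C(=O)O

D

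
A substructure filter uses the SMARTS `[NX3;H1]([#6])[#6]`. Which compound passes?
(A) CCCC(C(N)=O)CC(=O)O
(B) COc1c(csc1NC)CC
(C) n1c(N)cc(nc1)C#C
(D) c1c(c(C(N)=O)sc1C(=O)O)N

[NX3;H1]([#6])[#6] describes a trivalent nitrogen with one H, bonded to two carbons (a secondary amine).
(A) has a primary amide (-C(=O)NH2) but the -C(=O)NH2 nitrogen has H2, not H1.
(B) contains an N-methylamino group (-NHCH3), which satisfies every atom and bond constraint.
(C) has a primary amino group (-NH2) but the nitrogen has H2 and only one carbon neighbour.
(D) has a primary amino group (-NH2) but the nitrogen has H2 and only one carbon neighbour.
So the answer is (B).

B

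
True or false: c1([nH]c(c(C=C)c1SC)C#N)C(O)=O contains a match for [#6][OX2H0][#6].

False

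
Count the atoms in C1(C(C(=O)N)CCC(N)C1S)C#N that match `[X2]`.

2

The query [X2] means: any atom with exactly two total connections (bonds + H).
Check the 13 heavy atoms by environment: 6× C (X4) → no; 2× N (X3) → no; 1× S (X2) → match; 1× C (X3) → no; 1× O (X1) → no; 1× C (X2) → match; 1× N (X1) → no.
Summing the matching environments: 1 + 1 = 2 matching atoms.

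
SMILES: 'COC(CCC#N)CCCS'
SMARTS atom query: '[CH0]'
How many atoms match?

Check the 11 heavy atoms by environment: 5× C (H2) → no; 1× C (H1) → no; 1× S (H1) → no; 1× O (H0) → no; 1× C (H3) → no; 1× C (H0) → match; 1× N (H0) → no.
That gives 1 matching atom.

1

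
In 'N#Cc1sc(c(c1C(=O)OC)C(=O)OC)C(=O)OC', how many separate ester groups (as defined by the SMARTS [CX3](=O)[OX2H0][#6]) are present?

3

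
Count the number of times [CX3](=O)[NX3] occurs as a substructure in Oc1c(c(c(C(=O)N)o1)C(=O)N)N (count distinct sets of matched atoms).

2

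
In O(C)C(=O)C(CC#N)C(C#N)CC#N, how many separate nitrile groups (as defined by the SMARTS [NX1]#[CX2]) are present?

3

[NX1]#[CX2] is the SMARTS for a nitrile: a nitrogen triple-bonded to a two-connected carbon.
The molecule carries 3 separate instances of a nitrile (-C#N) meeting every constraint; each maps to a distinct set of atoms, giving 3 matches.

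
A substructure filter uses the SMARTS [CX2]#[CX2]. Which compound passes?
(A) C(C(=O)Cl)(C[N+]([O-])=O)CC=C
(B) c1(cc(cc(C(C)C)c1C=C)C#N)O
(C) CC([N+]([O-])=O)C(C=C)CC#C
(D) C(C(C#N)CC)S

C

[CX2]#[CX2] describes a carbon-carbon triple bond (an alkyne).
(A) has a vinyl group (-CH=CH2) but the C=C is a double bond; both carbons are CX3, not CX2.
(B) has a vinyl group (-CH=CH2) but the C=C is a double bond; both carbons are CX3, not CX2.
(C) contains an ethynyl group (-C#CH), which satisfies every atom and bond constraint.
(D) has a nitrile (-C#N) but the triple bond is C#N, not C#C.
So the answer is (C).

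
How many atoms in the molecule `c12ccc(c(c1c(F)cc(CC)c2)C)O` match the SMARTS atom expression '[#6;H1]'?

4

The query [#6;H1] means: any carbon bearing exactly one hydrogen.
Check the 15 heavy atoms by environment: 6× c (aromatic, H0) → no; 4× c (aromatic, H1) → match; 1× O (H1) → no; 1× C (H2) → no; 2× C (H3) → no; 1× F (H0) → no.
That gives 4 matching atoms.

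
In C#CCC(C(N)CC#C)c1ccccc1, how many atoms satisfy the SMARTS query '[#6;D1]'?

2

Check the 15 heavy atoms by environment: 4× C (D2) → no; 2× C (D3) → no; 2× C (D1) → match; 1× c (aromatic, D3) → no; 5× c (aromatic, D2) → no; 1× N (D1) → no.
That gives 2 matching atoms.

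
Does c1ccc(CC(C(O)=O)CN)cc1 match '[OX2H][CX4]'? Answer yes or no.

The pattern [OX2H][CX4] describes a hydroxyl oxygen bound to an sp3 (X4) carbon — an aliphatic alcohol.
The closest candidate here is a carboxylic acid group (-C(=O)OH), but the -OH is on a CX3 carbonyl carbon, not a CX4 carbon. No other fragment satisfies the full query, so there is no match.

No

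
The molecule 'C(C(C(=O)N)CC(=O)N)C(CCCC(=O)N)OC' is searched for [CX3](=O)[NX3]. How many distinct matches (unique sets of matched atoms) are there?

[CX3](=O)[NX3] is the SMARTS for an amide: a carbonyl carbon bonded to a trivalent nitrogen.
The molecule carries 3 separate instances of a primary amide (-C(=O)NH2) meeting every constraint; each maps to a distinct set of atoms, giving 3 matches.

3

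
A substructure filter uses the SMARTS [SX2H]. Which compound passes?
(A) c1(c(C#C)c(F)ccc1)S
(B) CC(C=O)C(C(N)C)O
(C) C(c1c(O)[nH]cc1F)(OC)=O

A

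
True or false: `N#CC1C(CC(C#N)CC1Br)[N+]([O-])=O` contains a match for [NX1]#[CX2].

The pattern [NX1]#[CX2] describes a nitrogen triple-bonded to a two-connected carbon — a nitrile.
The molecule carries a nitrile (-C#N), whose atoms satisfy every constraint of the query, so the pattern matches.

True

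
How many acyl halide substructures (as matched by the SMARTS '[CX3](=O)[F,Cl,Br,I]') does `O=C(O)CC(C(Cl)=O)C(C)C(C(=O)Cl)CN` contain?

[CX3](=O)[F,Cl,Br,I] is the SMARTS for an acyl halide: a carbonyl carbon bonded to a halogen.
The molecule carries 2 separate instances of an acyl chloride (-C(=O)Cl) meeting every constraint; each maps to a distinct set of atoms, giving 2 matches.

2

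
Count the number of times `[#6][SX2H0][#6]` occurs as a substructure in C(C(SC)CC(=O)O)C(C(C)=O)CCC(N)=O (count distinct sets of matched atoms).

[#6][SX2H0][#6] is the SMARTS for a thioether: an aliphatic sulfur bridging two carbons with no H on the sulfur.
Exactly one fragment in the molecule meets all constraints, giving 1 match.

1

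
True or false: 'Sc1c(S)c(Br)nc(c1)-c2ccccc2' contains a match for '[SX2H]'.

True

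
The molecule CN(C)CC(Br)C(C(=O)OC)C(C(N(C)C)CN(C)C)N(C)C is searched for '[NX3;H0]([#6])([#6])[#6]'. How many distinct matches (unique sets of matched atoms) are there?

[NX3;H0]([#6])([#6])[#6] is the SMARTS for a tertiary amine: a trivalent nitrogen with no H, bonded to three carbons.
The molecule carries 4 separate instances of a dimethylamino group (-N(CH3)2) meeting every constraint; each maps to a distinct set of atoms, giving 4 matches.

4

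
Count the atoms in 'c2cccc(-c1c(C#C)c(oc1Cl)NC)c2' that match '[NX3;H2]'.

0

Check the 16 heavy atoms by environment: 1× o (aromatic, H0, X2) → no; 5× c (aromatic, H0, X3) → no; 1× N (H1, X3) → no; 1× C (H3, X4) → no; 5× c (aromatic, H1, X3) → no; 1× C (H0, X2) → no; 1× C (H1, X2) → no; 1× Cl (H0, X1) → no.
No environment satisfies the query, so 0 matching atoms.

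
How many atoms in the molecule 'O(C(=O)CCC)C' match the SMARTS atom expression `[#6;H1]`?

0

The query [#6;H1] means: any carbon bearing exactly one hydrogen.
Check the 7 heavy atoms by environment: 2× C (H2) → no; 2× C (H3) → no; 1× C (H0) → no; 2× O (H0) → no.
No environment satisfies the query, so 0 matching atoms.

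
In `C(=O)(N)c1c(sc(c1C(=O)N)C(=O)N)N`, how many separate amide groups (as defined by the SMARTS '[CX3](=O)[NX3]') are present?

3

[CX3](=O)[NX3] is the SMARTS for an amide: a carbonyl carbon bonded to a trivalent nitrogen.
The molecule carries 3 separate instances of a primary amide (-C(=O)NH2) meeting every constraint; each maps to a distinct set of atoms, giving 3 matches.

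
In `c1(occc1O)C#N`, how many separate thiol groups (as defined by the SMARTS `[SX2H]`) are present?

0

[SX2H] is the SMARTS for a thiol: an aliphatic sulfur with two connections, one being H.
The molecule has a hydroxyl group (-OH), but it is an -OH, not an -SH; nothing else fits, so there are 0 matches.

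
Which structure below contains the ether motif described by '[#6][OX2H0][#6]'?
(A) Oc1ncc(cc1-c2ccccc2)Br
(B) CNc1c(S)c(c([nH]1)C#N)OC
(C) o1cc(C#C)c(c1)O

B

[#6][OX2H0][#6] describes an aliphatic oxygen bridging two carbons with no H on the oxygen (an ether).
(A) has a hydroxyl group (-OH) but the oxygen has H1, not H0 bridging two carbons.
(B) contains a methoxy ether (-OCH3), which satisfies every atom and bond constraint.
(C) has a hydroxyl group (-OH) but the oxygen has H1, not H0 bridging two carbons.
So the answer is (B).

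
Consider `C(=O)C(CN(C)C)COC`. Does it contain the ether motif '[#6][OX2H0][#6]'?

Yes

The pattern [#6][OX2H0][#6] describes an aliphatic oxygen bridging two carbons with no H on the oxygen — an ether.
The molecule carries a methoxy ether (-OCH3), whose atoms satisfy every constraint of the query, so the pattern matches.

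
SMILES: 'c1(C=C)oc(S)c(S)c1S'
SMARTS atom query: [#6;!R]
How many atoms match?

Check the 10 heavy atoms by environment: 1× o (aromatic, in 5-ring) → no; 4× c (aromatic, in 5-ring) → no; 2× C (acyclic) → match; 3× S (acyclic) → no.
That gives 2 matching atoms.

2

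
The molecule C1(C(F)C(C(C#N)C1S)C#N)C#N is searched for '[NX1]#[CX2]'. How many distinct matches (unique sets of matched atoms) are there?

[NX1]#[CX2] is the SMARTS for a nitrile: a nitrogen triple-bonded to a two-connected carbon.
The molecule carries 3 separate instances of a nitrile (-C#N) meeting every constraint; each maps to a distinct set of atoms, giving 3 matches.

3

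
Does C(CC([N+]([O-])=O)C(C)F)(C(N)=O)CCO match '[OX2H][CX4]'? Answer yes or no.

Yes

The pattern [OX2H][CX4] describes a hydroxyl oxygen bound to an sp3 (X4) carbon — an aliphatic alcohol.
The molecule carries a hydroxyl group (-OH), whose atoms satisfy every constraint of the query, so the pattern matches.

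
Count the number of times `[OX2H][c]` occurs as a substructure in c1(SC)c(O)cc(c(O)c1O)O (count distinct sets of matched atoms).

4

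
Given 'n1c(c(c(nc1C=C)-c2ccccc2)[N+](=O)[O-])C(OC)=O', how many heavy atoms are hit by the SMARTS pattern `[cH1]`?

5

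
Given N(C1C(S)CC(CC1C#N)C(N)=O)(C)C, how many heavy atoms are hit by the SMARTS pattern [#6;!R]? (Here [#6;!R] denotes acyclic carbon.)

The query [#6;!R] means: carbon not in any ring.
Check the 15 heavy atoms by environment: 6× C (in 6-ring) → no; 1× S (acyclic) → no; 4× C (acyclic) → match; 1× O (acyclic) → no; 3× N (acyclic) → no.
That gives 4 matching atoms.

4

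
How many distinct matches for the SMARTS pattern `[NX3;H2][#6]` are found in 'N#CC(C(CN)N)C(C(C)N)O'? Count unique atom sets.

3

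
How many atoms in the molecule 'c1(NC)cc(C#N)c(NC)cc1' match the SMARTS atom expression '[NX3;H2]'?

0

Check the 12 heavy atoms by environment: 3× c (aromatic, H0, X3) → no; 3× c (aromatic, H1, X3) → no; 1× C (H0, X2) → no; 1× N (H0, X1) → no; 2× N (H1, X3) → no; 2× C (H3, X4) → no.
No environment satisfies the query, so 0 matching atoms.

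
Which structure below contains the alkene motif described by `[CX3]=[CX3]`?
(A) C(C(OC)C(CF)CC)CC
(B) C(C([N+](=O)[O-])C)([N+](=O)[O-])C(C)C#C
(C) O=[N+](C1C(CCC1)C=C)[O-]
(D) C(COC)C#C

C

[CX3]=[CX3] describes a non-aromatic C=C double bond between two sp2 carbons (an alkene).
(A) has an ethyl group (-CH2CH3) but its C-C bond is a single bond between CX4 carbons, not CX3=CX3.
(B) has an ethynyl group (-C#CH) but the C-C bond is a triple bond, not a double bond.
(C) contains a vinyl group (-CH=CH2), which satisfies every atom and bond constraint.
(D) has an ethynyl group (-C#CH) but the C-C bond is a triple bond, not a double bond.
So the answer is (C).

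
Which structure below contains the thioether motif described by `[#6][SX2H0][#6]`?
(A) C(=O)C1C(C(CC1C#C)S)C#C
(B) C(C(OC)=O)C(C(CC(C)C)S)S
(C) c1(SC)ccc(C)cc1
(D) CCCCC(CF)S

C

[#6][SX2H0][#6] describes an aliphatic sulfur bridging two carbons with no H on the sulfur (a thioether).
(A) has a thiol (-SH) but the sulfur has H1, not H0 bridging two carbons.
(B) has a thiol (-SH) but the sulfur has H1, not H0 bridging two carbons.
(C) contains a methylthio ether (-SCH3), which satisfies every atom and bond constraint.
(D) has a thiol (-SH) but the sulfur has H1, not H0 bridging two carbons.
So the answer is (C).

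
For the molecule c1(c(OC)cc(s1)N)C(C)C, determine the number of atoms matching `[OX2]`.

1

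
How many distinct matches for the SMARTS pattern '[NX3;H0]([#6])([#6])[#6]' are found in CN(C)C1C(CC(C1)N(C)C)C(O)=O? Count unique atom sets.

2

[NX3;H0]([#6])([#6])[#6] is the SMARTS for a tertiary amine: a trivalent nitrogen with no H, bonded to three carbons.
The molecule carries 2 separate instances of a dimethylamino group (-N(CH3)2) meeting every constraint; each maps to a distinct set of atoms, giving 2 matches.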